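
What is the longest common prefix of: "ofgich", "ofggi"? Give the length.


Words: ofgich, ofggi
  Position 0: all 'o' => match
  Position 1: all 'f' => match
  Position 2: all 'g' => match
  Position 3: ('i', 'g') => mismatch, stop
LCP = "ofg" (length 3)

3


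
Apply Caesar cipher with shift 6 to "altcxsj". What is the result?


Caesar cipher: shift "altcxsj" by 6
  'a' (pos 0) + 6 = pos 6 = 'g'
  'l' (pos 11) + 6 = pos 17 = 'r'
  't' (pos 19) + 6 = pos 25 = 'z'
  'c' (pos 2) + 6 = pos 8 = 'i'
  'x' (pos 23) + 6 = pos 3 = 'd'
  's' (pos 18) + 6 = pos 24 = 'y'
  'j' (pos 9) + 6 = pos 15 = 'p'
Result: grzidyp

grzidyp


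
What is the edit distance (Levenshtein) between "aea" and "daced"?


Computing edit distance: "aea" -> "daced"
DP table:
           d    a    c    e    d
      0    1    2    3    4    5
  a   1    1    1    2    3    4
  e   2    2    2    2    2    3
  a   3    3    2    3    3    3
Edit distance = dp[3][5] = 3

3


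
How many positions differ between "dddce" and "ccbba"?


Comparing "dddce" and "ccbba" position by position:
  Position 0: 'd' vs 'c' => DIFFER
  Position 1: 'd' vs 'c' => DIFFER
  Position 2: 'd' vs 'b' => DIFFER
  Position 3: 'c' vs 'b' => DIFFER
  Position 4: 'e' vs 'a' => DIFFER
Positions that differ: 5

5


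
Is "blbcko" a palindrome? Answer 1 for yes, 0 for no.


Input: blbcko
Reversed: okcblb
  Compare pos 0 ('b') with pos 5 ('o'): MISMATCH
  Compare pos 1 ('l') with pos 4 ('k'): MISMATCH
  Compare pos 2 ('b') with pos 3 ('c'): MISMATCH
Result: not a palindrome

0


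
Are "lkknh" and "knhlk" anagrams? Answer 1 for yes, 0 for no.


Strings: "lkknh", "knhlk"
Sorted first:  hkkln
Sorted second: hkkln
Sorted forms match => anagrams

1


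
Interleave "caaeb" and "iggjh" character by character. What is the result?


Interleaving "caaeb" and "iggjh":
  Position 0: 'c' from first, 'i' from second => "ci"
  Position 1: 'a' from first, 'g' from second => "ag"
  Position 2: 'a' from first, 'g' from second => "ag"
  Position 3: 'e' from first, 'j' from second => "ej"
  Position 4: 'b' from first, 'h' from second => "bh"
Result: ciagagejbh

ciagagejbh


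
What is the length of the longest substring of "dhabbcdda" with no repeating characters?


Input: "dhabbcdda"
Sliding window (track last position of each char):
  Position 0 ('d'): window [0,0] length 1 -- new best
  Position 1 ('h'): window [0,1] length 2 -- new best
  Position 2 ('a'): window [0,2] length 3 -- new best
  Position 3 ('b'): window [0,3] length 4 -- new best
  Position 4 ('b'): repeat (last at 3), move window start to 4
  Position 4 ('b'): window [4,4] length 1
  Position 5 ('c'): window [4,5] length 2
  Position 6 ('d'): window [4,6] length 3
  Position 7 ('d'): repeat (last at 6), move window start to 7
  Position 7 ('d'): window [7,7] length 1
  Position 8 ('a'): window [7,8] length 2
Longest substring with no repeats: "dhab" with length 4

4


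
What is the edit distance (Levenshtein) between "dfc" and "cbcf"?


Computing edit distance: "dfc" -> "cbcf"
DP table:
           c    b    c    f
      0    1    2    3    4
  d   1    1    2    3    4
  f   2    2    2    3    3
  c   3    2    3    2    3
Edit distance = dp[3][4] = 3

3


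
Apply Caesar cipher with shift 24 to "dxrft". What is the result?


Caesar cipher: shift "dxrft" by 24
  'd' (pos 3) + 24 = pos 1 = 'b'
  'x' (pos 23) + 24 = pos 21 = 'v'
  'r' (pos 17) + 24 = pos 15 = 'p'
  'f' (pos 5) + 24 = pos 3 = 'd'
  't' (pos 19) + 24 = pos 17 = 'r'
Result: bvpdr

bvpdr


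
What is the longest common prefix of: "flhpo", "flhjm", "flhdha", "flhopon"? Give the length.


Words: flhpo, flhjm, flhdha, flhopon
  Position 0: all 'f' => match
  Position 1: all 'l' => match
  Position 2: all 'h' => match
  Position 3: ('p', 'j', 'd', 'o') => mismatch, stop
LCP = "flh" (length 3)

3


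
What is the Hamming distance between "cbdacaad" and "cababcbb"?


Comparing "cbdacaad" and "cababcbb" position by position:
  Position 0: 'c' vs 'c' => same
  Position 1: 'b' vs 'a' => differ
  Position 2: 'd' vs 'b' => differ
  Position 3: 'a' vs 'a' => same
  Position 4: 'c' vs 'b' => differ
  Position 5: 'a' vs 'c' => differ
  Position 6: 'a' vs 'b' => differ
  Position 7: 'd' vs 'b' => differ
Total differences (Hamming distance): 6

6


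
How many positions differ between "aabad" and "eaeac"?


Comparing "aabad" and "eaeac" position by position:
  Position 0: 'a' vs 'e' => DIFFER
  Position 1: 'a' vs 'a' => same
  Position 2: 'b' vs 'e' => DIFFER
  Position 3: 'a' vs 'a' => same
  Position 4: 'd' vs 'c' => DIFFER
Positions that differ: 3

3


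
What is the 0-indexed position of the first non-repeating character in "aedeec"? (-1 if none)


Input: aedeec
Character frequencies:
  'a': 1
  'c': 1
  'd': 1
  'e': 3
Scanning left to right for freq == 1:
  Position 0 ('a'): unique! => answer = 0

0


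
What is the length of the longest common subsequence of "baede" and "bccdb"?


LCS of "baede" and "bccdb"
DP table:
           b    c    c    d    b
      0    0    0    0    0    0
  b   0    1    1    1    1    1
  a   0    1    1    1    1    1
  e   0    1    1    1    1    1
  d   0    1    1    1    2    2
  e   0    1    1    1    2    2
LCS length = dp[5][5] = 2

2


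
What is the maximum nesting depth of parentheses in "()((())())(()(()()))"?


Input: "()((())())(()(()()))"
Tracking depth:
  Position 0 '(': depth becomes 1
  Position 1 ')': depth becomes 0
  Position 2 '(': depth becomes 1
  Position 3 '(': depth becomes 2
  Position 4 '(': depth becomes 3
  Position 5 ')': depth becomes 2
  Position 6 ')': depth becomes 1
  Position 7 '(': depth becomes 2
  Position 8 ')': depth becomes 1
  Position 9 ')': depth becomes 0
  Position 10 '(': depth becomes 1
  Position 11 '(': depth becomes 2
  Position 12 ')': depth becomes 1
  Position 13 '(': depth becomes 2
  Position 14 '(': depth becomes 3
  Position 15 ')': depth becomes 2
  Position 16 '(': depth becomes 3
  Position 17 ')': depth becomes 2
  Position 18 ')': depth becomes 1
  Position 19 ')': depth becomes 0
Maximum depth reached: 3

3


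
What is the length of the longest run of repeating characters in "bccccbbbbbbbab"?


Input: "bccccbbbbbbbab"
Scanning for longest run:
  Position 1 ('c'): new char, reset run to 1
  Position 2 ('c'): continues run of 'c', length=2
  Position 3 ('c'): continues run of 'c', length=3
  Position 4 ('c'): continues run of 'c', length=4
  Position 5 ('b'): new char, reset run to 1
  Position 6 ('b'): continues run of 'b', length=2
  Position 7 ('b'): continues run of 'b', length=3
  Position 8 ('b'): continues run of 'b', length=4
  Position 9 ('b'): continues run of 'b', length=5
  Position 10 ('b'): continues run of 'b', length=6
  Position 11 ('b'): continues run of 'b', length=7
  Position 12 ('a'): new char, reset run to 1
  Position 13 ('b'): new char, reset run to 1
Longest run: 'b' with length 7

7


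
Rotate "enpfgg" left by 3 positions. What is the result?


Input: "enpfgg", rotate left by 3
First 3 characters: "enp"
Remaining characters: "fgg"
Concatenate remaining + first: "fgg" + "enp" = "fggenp"

fggenp


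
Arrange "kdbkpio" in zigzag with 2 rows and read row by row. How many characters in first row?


Zigzag "kdbkpio" into 2 rows:
Placing characters:
  'k' => row 0
  'd' => row 1
  'b' => row 0
  'k' => row 1
  'p' => row 0
  'i' => row 1
  'o' => row 0
Rows:
  Row 0: "kbpo"
  Row 1: "dki"
First row length: 4

4


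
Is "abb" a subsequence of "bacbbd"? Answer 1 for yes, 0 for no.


Check if "abb" is a subsequence of "bacbbd"
Greedy scan:
  Position 0 ('b'): no match needed
  Position 1 ('a'): matches sub[0] = 'a'
  Position 2 ('c'): no match needed
  Position 3 ('b'): matches sub[1] = 'b'
  Position 4 ('b'): matches sub[2] = 'b'
  Position 5 ('d'): no match needed
All 3 characters matched => is a subsequence

1


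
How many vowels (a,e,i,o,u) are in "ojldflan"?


Input: ojldflan
Checking each character:
  'o' at position 0: vowel (running total: 1)
  'j' at position 1: consonant
  'l' at position 2: consonant
  'd' at position 3: consonant
  'f' at position 4: consonant
  'l' at position 5: consonant
  'a' at position 6: vowel (running total: 2)
  'n' at position 7: consonant
Total vowels: 2

2


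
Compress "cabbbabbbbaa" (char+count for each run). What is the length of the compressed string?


Input: cabbbabbbbaa
Runs:
  'c' x 1 => "c1"
  'a' x 1 => "a1"
  'b' x 3 => "b3"
  'a' x 1 => "a1"
  'b' x 4 => "b4"
  'a' x 2 => "a2"
Compressed: "c1a1b3a1b4a2"
Compressed length: 12

12


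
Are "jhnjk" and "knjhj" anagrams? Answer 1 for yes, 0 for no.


Strings: "jhnjk", "knjhj"
Sorted first:  hjjkn
Sorted second: hjjkn
Sorted forms match => anagrams

1


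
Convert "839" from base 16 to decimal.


Input: "839" in base 16
Positional expansion:
  Digit '8' (value 8) x 16^2 = 2048
  Digit '3' (value 3) x 16^1 = 48
  Digit '9' (value 9) x 16^0 = 9
Sum = 2105

2105


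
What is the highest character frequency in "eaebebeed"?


Input: eaebebeed
Character counts:
  'a': 1
  'b': 2
  'd': 1
  'e': 5
Maximum frequency: 5

5


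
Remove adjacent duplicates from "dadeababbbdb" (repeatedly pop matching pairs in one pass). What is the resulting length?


Input: dadeababbbdb
Stack-based adjacent duplicate removal:
  Read 'd': push. Stack: d
  Read 'a': push. Stack: da
  Read 'd': push. Stack: dad
  Read 'e': push. Stack: dade
  Read 'a': push. Stack: dadea
  Read 'b': push. Stack: dadeab
  Read 'a': push. Stack: dadeaba
  Read 'b': push. Stack: dadeabab
  Read 'b': matches stack top 'b' => pop. Stack: dadeaba
  Read 'b': push. Stack: dadeabab
  Read 'd': push. Stack: dadeababd
  Read 'b': push. Stack: dadeababdb
Final stack: "dadeababdb" (length 10)

10


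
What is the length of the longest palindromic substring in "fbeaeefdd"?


Input: "fbeaeefdd"
Checking substrings for palindromes:
  [2:5] "eae" (len 3) => palindrome
  [4:6] "ee" (len 2) => palindrome
  [7:9] "dd" (len 2) => palindrome
Longest palindromic substring: "eae" with length 3

3


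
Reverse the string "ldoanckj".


Input: ldoanckj
Reading characters right to left:
  Position 7: 'j'
  Position 6: 'k'
  Position 5: 'c'
  Position 4: 'n'
  Position 3: 'a'
  Position 2: 'o'
  Position 1: 'd'
  Position 0: 'l'
Reversed: jkcnaodl

jkcnaodl


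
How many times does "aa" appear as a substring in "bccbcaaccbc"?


Searching for "aa" in "bccbcaaccbc"
Scanning each position:
  Position 0: "bc" => no
  Position 1: "cc" => no
  Position 2: "cb" => no
  Position 3: "bc" => no
  Position 4: "ca" => no
  Position 5: "aa" => MATCH
  Position 6: "ac" => no
  Position 7: "cc" => no
  Position 8: "cb" => no
  Position 9: "bc" => no
Total occurrences: 1

1


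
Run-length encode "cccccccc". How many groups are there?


Input: cccccccc
Scanning for consecutive runs:
  Group 1: 'c' x 8 (positions 0-7)
Total groups: 1

1


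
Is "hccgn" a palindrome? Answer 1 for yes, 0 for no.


Input: hccgn
Reversed: ngcch
  Compare pos 0 ('h') with pos 4 ('n'): MISMATCH
  Compare pos 1 ('c') with pos 3 ('g'): MISMATCH
Result: not a palindrome

0


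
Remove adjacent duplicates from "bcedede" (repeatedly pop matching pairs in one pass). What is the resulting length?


Input: bcedede
Stack-based adjacent duplicate removal:
  Read 'b': push. Stack: b
  Read 'c': push. Stack: bc
  Read 'e': push. Stack: bce
  Read 'd': push. Stack: bced
  Read 'e': push. Stack: bcede
  Read 'd': push. Stack: bceded
  Read 'e': push. Stack: bcedede
Final stack: "bcedede" (length 7)

7


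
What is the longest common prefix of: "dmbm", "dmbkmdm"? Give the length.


Words: dmbm, dmbkmdm
  Position 0: all 'd' => match
  Position 1: all 'm' => match
  Position 2: all 'b' => match
  Position 3: ('m', 'k') => mismatch, stop
LCP = "dmb" (length 3)

3


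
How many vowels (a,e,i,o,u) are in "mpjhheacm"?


Input: mpjhheacm
Checking each character:
  'm' at position 0: consonant
  'p' at position 1: consonant
  'j' at position 2: consonant
  'h' at position 3: consonant
  'h' at position 4: consonant
  'e' at position 5: vowel (running total: 1)
  'a' at position 6: vowel (running total: 2)
  'c' at position 7: consonant
  'm' at position 8: consonant
Total vowels: 2

2


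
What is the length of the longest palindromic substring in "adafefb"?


Input: "adafefb"
Checking substrings for palindromes:
  [0:3] "ada" (len 3) => palindrome
  [3:6] "fef" (len 3) => palindrome
Longest palindromic substring: "ada" with length 3

3


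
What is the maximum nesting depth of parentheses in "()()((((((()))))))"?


Input: "()()((((((()))))))"
Tracking depth:
  Position 0 '(': depth becomes 1
  Position 1 ')': depth becomes 0
  Position 2 '(': depth becomes 1
  Position 3 ')': depth becomes 0
  Position 4 '(': depth becomes 1
  Position 5 '(': depth becomes 2
  Position 6 '(': depth becomes 3
  Position 7 '(': depth becomes 4
  Position 8 '(': depth becomes 5
  Position 9 '(': depth becomes 6
  Position 10 '(': depth becomes 7
  Position 11 ')': depth becomes 6
  Position 12 ')': depth becomes 5
  Position 13 ')': depth becomes 4
  Position 14 ')': depth becomes 3
  Position 15 ')': depth becomes 2
  Position 16 ')': depth becomes 1
  Position 17 ')': depth becomes 0
Maximum depth reached: 7

7


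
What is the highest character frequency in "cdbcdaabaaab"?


Input: cdbcdaabaaab
Character counts:
  'a': 5
  'b': 3
  'c': 2
  'd': 2
Maximum frequency: 5

5


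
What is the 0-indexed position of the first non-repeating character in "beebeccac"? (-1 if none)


Input: beebeccac
Character frequencies:
  'a': 1
  'b': 2
  'c': 3
  'e': 3
Scanning left to right for freq == 1:
  Position 0 ('b'): freq=2, skip
  Position 1 ('e'): freq=3, skip
  Position 2 ('e'): freq=3, skip
  Position 3 ('b'): freq=2, skip
  Position 4 ('e'): freq=3, skip
  Position 5 ('c'): freq=3, skip
  Position 6 ('c'): freq=3, skip
  Position 7 ('a'): unique! => answer = 7

7


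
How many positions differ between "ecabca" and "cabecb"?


Comparing "ecabca" and "cabecb" position by position:
  Position 0: 'e' vs 'c' => DIFFER
  Position 1: 'c' vs 'a' => DIFFER
  Position 2: 'a' vs 'b' => DIFFER
  Position 3: 'b' vs 'e' => DIFFER
  Position 4: 'c' vs 'c' => same
  Position 5: 'a' vs 'b' => DIFFER
Positions that differ: 5

5


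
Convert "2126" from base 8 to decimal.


Input: "2126" in base 8
Positional expansion:
  Digit '2' (value 2) x 8^3 = 1024
  Digit '1' (value 1) x 8^2 = 64
  Digit '2' (value 2) x 8^1 = 16
  Digit '6' (value 6) x 8^0 = 6
Sum = 1110

1110


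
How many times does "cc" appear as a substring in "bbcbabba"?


Searching for "cc" in "bbcbabba"
Scanning each position:
  Position 0: "bb" => no
  Position 1: "bc" => no
  Position 2: "cb" => no
  Position 3: "ba" => no
  Position 4: "ab" => no
  Position 5: "bb" => no
  Position 6: "ba" => no
Total occurrences: 0

0


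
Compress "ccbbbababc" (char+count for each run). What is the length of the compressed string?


Input: ccbbbababc
Runs:
  'c' x 2 => "c2"
  'b' x 3 => "b3"
  'a' x 1 => "a1"
  'b' x 1 => "b1"
  'a' x 1 => "a1"
  'b' x 1 => "b1"
  'c' x 1 => "c1"
Compressed: "c2b3a1b1a1b1c1"
Compressed length: 14

14


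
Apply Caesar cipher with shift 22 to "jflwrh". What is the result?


Caesar cipher: shift "jflwrh" by 22
  'j' (pos 9) + 22 = pos 5 = 'f'
  'f' (pos 5) + 22 = pos 1 = 'b'
  'l' (pos 11) + 22 = pos 7 = 'h'
  'w' (pos 22) + 22 = pos 18 = 's'
  'r' (pos 17) + 22 = pos 13 = 'n'
  'h' (pos 7) + 22 = pos 3 = 'd'
Result: fbhsnd

fbhsnd


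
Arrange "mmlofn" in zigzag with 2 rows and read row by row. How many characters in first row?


Zigzag "mmlofn" into 2 rows:
Placing characters:
  'm' => row 0
  'm' => row 1
  'l' => row 0
  'o' => row 1
  'f' => row 0
  'n' => row 1
Rows:
  Row 0: "mlf"
  Row 1: "mon"
First row length: 3

3


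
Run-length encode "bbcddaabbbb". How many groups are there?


Input: bbcddaabbbb
Scanning for consecutive runs:
  Group 1: 'b' x 2 (positions 0-1)
  Group 2: 'c' x 1 (positions 2-2)
  Group 3: 'd' x 2 (positions 3-4)
  Group 4: 'a' x 2 (positions 5-6)
  Group 5: 'b' x 4 (positions 7-10)
Total groups: 5

5


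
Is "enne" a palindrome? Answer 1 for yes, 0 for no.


Input: enne
Reversed: enne
  Compare pos 0 ('e') with pos 3 ('e'): match
  Compare pos 1 ('n') with pos 2 ('n'): match
Result: palindrome

1


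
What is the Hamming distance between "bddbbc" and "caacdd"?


Comparing "bddbbc" and "caacdd" position by position:
  Position 0: 'b' vs 'c' => differ
  Position 1: 'd' vs 'a' => differ
  Position 2: 'd' vs 'a' => differ
  Position 3: 'b' vs 'c' => differ
  Position 4: 'b' vs 'd' => differ
  Position 5: 'c' vs 'd' => differ
Total differences (Hamming distance): 6

6


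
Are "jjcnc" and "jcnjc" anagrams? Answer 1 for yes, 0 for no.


Strings: "jjcnc", "jcnjc"
Sorted first:  ccjjn
Sorted second: ccjjn
Sorted forms match => anagrams

1


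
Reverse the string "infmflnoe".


Input: infmflnoe
Reading characters right to left:
  Position 8: 'e'
  Position 7: 'o'
  Position 6: 'n'
  Position 5: 'l'
  Position 4: 'f'
  Position 3: 'm'
  Position 2: 'f'
  Position 1: 'n'
  Position 0: 'i'
Reversed: eonlfmfni

eonlfmfni


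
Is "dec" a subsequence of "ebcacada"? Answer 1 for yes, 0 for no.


Check if "dec" is a subsequence of "ebcacada"
Greedy scan:
  Position 0 ('e'): no match needed
  Position 1 ('b'): no match needed
  Position 2 ('c'): no match needed
  Position 3 ('a'): no match needed
  Position 4 ('c'): no match needed
  Position 5 ('a'): no match needed
  Position 6 ('d'): matches sub[0] = 'd'
  Position 7 ('a'): no match needed
Only matched 1/3 characters => not a subsequence

0


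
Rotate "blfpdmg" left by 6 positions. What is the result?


Input: "blfpdmg", rotate left by 6
First 6 characters: "blfpdm"
Remaining characters: "g"
Concatenate remaining + first: "g" + "blfpdm" = "gblfpdm"

gblfpdm


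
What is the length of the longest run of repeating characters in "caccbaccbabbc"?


Input: "caccbaccbabbc"
Scanning for longest run:
  Position 1 ('a'): new char, reset run to 1
  Position 2 ('c'): new char, reset run to 1
  Position 3 ('c'): continues run of 'c', length=2
  Position 4 ('b'): new char, reset run to 1
  Position 5 ('a'): new char, reset run to 1
  Position 6 ('c'): new char, reset run to 1
  Position 7 ('c'): continues run of 'c', length=2
  Position 8 ('b'): new char, reset run to 1
  Position 9 ('a'): new char, reset run to 1
  Position 10 ('b'): new char, reset run to 1
  Position 11 ('b'): continues run of 'b', length=2
  Position 12 ('c'): new char, reset run to 1
Longest run: 'c' with length 2

2


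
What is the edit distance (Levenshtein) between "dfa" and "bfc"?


Computing edit distance: "dfa" -> "bfc"
DP table:
           b    f    c
      0    1    2    3
  d   1    1    2    3
  f   2    2    1    2
  a   3    3    2    2
Edit distance = dp[3][3] = 2

2


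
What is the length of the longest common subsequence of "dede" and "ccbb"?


LCS of "dede" and "ccbb"
DP table:
           c    c    b    b
      0    0    0    0    0
  d   0    0    0    0    0
  e   0    0    0    0    0
  d   0    0    0    0    0
  e   0    0    0    0    0
LCS length = dp[4][4] = 0

0


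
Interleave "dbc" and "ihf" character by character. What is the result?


Interleaving "dbc" and "ihf":
  Position 0: 'd' from first, 'i' from second => "di"
  Position 1: 'b' from first, 'h' from second => "bh"
  Position 2: 'c' from first, 'f' from second => "cf"
Result: dibhcf

dibhcf


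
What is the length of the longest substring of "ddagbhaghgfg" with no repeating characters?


Input: "ddagbhaghgfg"
Sliding window (track last position of each char):
  Position 0 ('d'): window [0,0] length 1 -- new best
  Position 1 ('d'): repeat (last at 0), move window start to 1
  Position 1 ('d'): window [1,1] length 1
  Position 2 ('a'): window [1,2] length 2 -- new best
  Position 3 ('g'): window [1,3] length 3 -- new best
  Position 4 ('b'): window [1,4] length 4 -- new best
  Position 5 ('h'): window [1,5] length 5 -- new best
  Position 6 ('a'): repeat (last at 2), move window start to 3
  Position 6 ('a'): window [3,6] length 4
  Position 7 ('g'): repeat (last at 3), move window start to 4
  Position 7 ('g'): window [4,7] length 4
  Position 8 ('h'): repeat (last at 5), move window start to 6
  Position 8 ('h'): window [6,8] length 3
  Position 9 ('g'): repeat (last at 7), move window start to 8
  Position 9 ('g'): window [8,9] length 2
  Position 10 ('f'): window [8,10] length 3
  Position 11 ('g'): repeat (last at 9), move window start to 10
  Position 11 ('g'): window [10,11] length 2
Longest substring with no repeats: "dagbh" with length 5

5


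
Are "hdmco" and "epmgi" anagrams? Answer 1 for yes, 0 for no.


Strings: "hdmco", "epmgi"
Sorted first:  cdhmo
Sorted second: egimp
Differ at position 0: 'c' vs 'e' => not anagrams

0


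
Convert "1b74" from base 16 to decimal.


Input: "1b74" in base 16
Positional expansion:
  Digit '1' (value 1) x 16^3 = 4096
  Digit 'b' (value 11) x 16^2 = 2816
  Digit '7' (value 7) x 16^1 = 112
  Digit '4' (value 4) x 16^0 = 4
Sum = 7028

7028


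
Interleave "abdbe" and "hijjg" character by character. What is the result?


Interleaving "abdbe" and "hijjg":
  Position 0: 'a' from first, 'h' from second => "ah"
  Position 1: 'b' from first, 'i' from second => "bi"
  Position 2: 'd' from first, 'j' from second => "dj"
  Position 3: 'b' from first, 'j' from second => "bj"
  Position 4: 'e' from first, 'g' from second => "eg"
Result: ahbidjbjeg

ahbidjbjeg


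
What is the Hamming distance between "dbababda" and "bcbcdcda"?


Comparing "dbababda" and "bcbcdcda" position by position:
  Position 0: 'd' vs 'b' => differ
  Position 1: 'b' vs 'c' => differ
  Position 2: 'a' vs 'b' => differ
  Position 3: 'b' vs 'c' => differ
  Position 4: 'a' vs 'd' => differ
  Position 5: 'b' vs 'c' => differ
  Position 6: 'd' vs 'd' => same
  Position 7: 'a' vs 'a' => same
Total differences (Hamming distance): 6

6


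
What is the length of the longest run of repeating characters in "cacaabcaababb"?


Input: "cacaabcaababb"
Scanning for longest run:
  Position 1 ('a'): new char, reset run to 1
  Position 2 ('c'): new char, reset run to 1
  Position 3 ('a'): new char, reset run to 1
  Position 4 ('a'): continues run of 'a', length=2
  Position 5 ('b'): new char, reset run to 1
  Position 6 ('c'): new char, reset run to 1
  Position 7 ('a'): new char, reset run to 1
  Position 8 ('a'): continues run of 'a', length=2
  Position 9 ('b'): new char, reset run to 1
  Position 10 ('a'): new char, reset run to 1
  Position 11 ('b'): new char, reset run to 1
  Position 12 ('b'): continues run of 'b', length=2
Longest run: 'a' with length 2

2


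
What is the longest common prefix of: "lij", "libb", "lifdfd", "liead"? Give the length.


Words: lij, libb, lifdfd, liead
  Position 0: all 'l' => match
  Position 1: all 'i' => match
  Position 2: ('j', 'b', 'f', 'e') => mismatch, stop
LCP = "li" (length 2)

2


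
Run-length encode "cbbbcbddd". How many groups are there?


Input: cbbbcbddd
Scanning for consecutive runs:
  Group 1: 'c' x 1 (positions 0-0)
  Group 2: 'b' x 3 (positions 1-3)
  Group 3: 'c' x 1 (positions 4-4)
  Group 4: 'b' x 1 (positions 5-5)
  Group 5: 'd' x 3 (positions 6-8)
Total groups: 5

5


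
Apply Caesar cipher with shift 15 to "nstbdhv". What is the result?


Caesar cipher: shift "nstbdhv" by 15
  'n' (pos 13) + 15 = pos 2 = 'c'
  's' (pos 18) + 15 = pos 7 = 'h'
  't' (pos 19) + 15 = pos 8 = 'i'
  'b' (pos 1) + 15 = pos 16 = 'q'
  'd' (pos 3) + 15 = pos 18 = 's'
  'h' (pos 7) + 15 = pos 22 = 'w'
  'v' (pos 21) + 15 = pos 10 = 'k'
Result: chiqswk

chiqswk


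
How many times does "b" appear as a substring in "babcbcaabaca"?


Searching for "b" in "babcbcaabaca"
Scanning each position:
  Position 0: "b" => MATCH
  Position 1: "a" => no
  Position 2: "b" => MATCH
  Position 3: "c" => no
  Position 4: "b" => MATCH
  Position 5: "c" => no
  Position 6: "a" => no
  Position 7: "a" => no
  Position 8: "b" => MATCH
  Position 9: "a" => no
  Position 10: "c" => no
  Position 11: "a" => no
Total occurrences: 4

4


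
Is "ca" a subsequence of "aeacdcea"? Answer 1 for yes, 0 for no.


Check if "ca" is a subsequence of "aeacdcea"
Greedy scan:
  Position 0 ('a'): no match needed
  Position 1 ('e'): no match needed
  Position 2 ('a'): no match needed
  Position 3 ('c'): matches sub[0] = 'c'
  Position 4 ('d'): no match needed
  Position 5 ('c'): no match needed
  Position 6 ('e'): no match needed
  Position 7 ('a'): matches sub[1] = 'a'
All 2 characters matched => is a subsequence

1


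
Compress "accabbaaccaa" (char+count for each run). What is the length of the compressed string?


Input: accabbaaccaa
Runs:
  'a' x 1 => "a1"
  'c' x 2 => "c2"
  'a' x 1 => "a1"
  'b' x 2 => "b2"
  'a' x 2 => "a2"
  'c' x 2 => "c2"
  'a' x 2 => "a2"
Compressed: "a1c2a1b2a2c2a2"
Compressed length: 14

14


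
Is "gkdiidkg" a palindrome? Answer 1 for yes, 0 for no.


Input: gkdiidkg
Reversed: gkdiidkg
  Compare pos 0 ('g') with pos 7 ('g'): match
  Compare pos 1 ('k') with pos 6 ('k'): match
  Compare pos 2 ('d') with pos 5 ('d'): match
  Compare pos 3 ('i') with pos 4 ('i'): match
Result: palindrome

1


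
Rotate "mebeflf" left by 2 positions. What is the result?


Input: "mebeflf", rotate left by 2
First 2 characters: "me"
Remaining characters: "beflf"
Concatenate remaining + first: "beflf" + "me" = "beflfme"

beflfme


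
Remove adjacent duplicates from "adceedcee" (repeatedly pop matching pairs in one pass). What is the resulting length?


Input: adceedcee
Stack-based adjacent duplicate removal:
  Read 'a': push. Stack: a
  Read 'd': push. Stack: ad
  Read 'c': push. Stack: adc
  Read 'e': push. Stack: adce
  Read 'e': matches stack top 'e' => pop. Stack: adc
  Read 'd': push. Stack: adcd
  Read 'c': push. Stack: adcdc
  Read 'e': push. Stack: adcdce
  Read 'e': matches stack top 'e' => pop. Stack: adcdc
Final stack: "adcdc" (length 5)

5


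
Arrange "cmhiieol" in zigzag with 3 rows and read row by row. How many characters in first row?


Zigzag "cmhiieol" into 3 rows:
Placing characters:
  'c' => row 0
  'm' => row 1
  'h' => row 2
  'i' => row 1
  'i' => row 0
  'e' => row 1
  'o' => row 2
  'l' => row 1
Rows:
  Row 0: "ci"
  Row 1: "miel"
  Row 2: "ho"
First row length: 2

2


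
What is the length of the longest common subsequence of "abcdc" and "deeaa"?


LCS of "abcdc" and "deeaa"
DP table:
           d    e    e    a    a
      0    0    0    0    0    0
  a   0    0    0    0    1    1
  b   0    0    0    0    1    1
  c   0    0    0    0    1    1
  d   0    1    1    1    1    1
  c   0    1    1    1    1    1
LCS length = dp[5][5] = 1

1


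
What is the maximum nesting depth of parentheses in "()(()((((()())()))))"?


Input: "()(()((((()())()))))"
Tracking depth:
  Position 0 '(': depth becomes 1
  Position 1 ')': depth becomes 0
  Position 2 '(': depth becomes 1
  Position 3 '(': depth becomes 2
  Position 4 ')': depth becomes 1
  Position 5 '(': depth becomes 2
  Position 6 '(': depth becomes 3
  Position 7 '(': depth becomes 4
  Position 8 '(': depth becomes 5
  Position 9 '(': depth becomes 6
  Position 10 ')': depth becomes 5
  Position 11 '(': depth becomes 6
  Position 12 ')': depth becomes 5
  Position 13 ')': depth becomes 4
  Position 14 '(': depth becomes 5
  Position 15 ')': depth becomes 4
  Position 16 ')': depth becomes 3
  Position 17 ')': depth becomes 2
  Position 18 ')': depth becomes 1
  Position 19 ')': depth becomes 0
Maximum depth reached: 6

6


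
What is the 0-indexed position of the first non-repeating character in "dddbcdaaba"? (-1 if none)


Input: dddbcdaaba
Character frequencies:
  'a': 3
  'b': 2
  'c': 1
  'd': 4
Scanning left to right for freq == 1:
  Position 0 ('d'): freq=4, skip
  Position 1 ('d'): freq=4, skip
  Position 2 ('d'): freq=4, skip
  Position 3 ('b'): freq=2, skip
  Position 4 ('c'): unique! => answer = 4

4


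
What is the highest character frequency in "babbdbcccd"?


Input: babbdbcccd
Character counts:
  'a': 1
  'b': 4
  'c': 3
  'd': 2
Maximum frequency: 4

4


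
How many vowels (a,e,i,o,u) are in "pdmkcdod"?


Input: pdmkcdod
Checking each character:
  'p' at position 0: consonant
  'd' at position 1: consonant
  'm' at position 2: consonant
  'k' at position 3: consonant
  'c' at position 4: consonant
  'd' at position 5: consonant
  'o' at position 6: vowel (running total: 1)
  'd' at position 7: consonant
Total vowels: 1

1


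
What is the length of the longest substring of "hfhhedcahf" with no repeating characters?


Input: "hfhhedcahf"
Sliding window (track last position of each char):
  Position 0 ('h'): window [0,0] length 1 -- new best
  Position 1 ('f'): window [0,1] length 2 -- new best
  Position 2 ('h'): repeat (last at 0), move window start to 1
  Position 2 ('h'): window [1,2] length 2
  Position 3 ('h'): repeat (last at 2), move window start to 3
  Position 3 ('h'): window [3,3] length 1
  Position 4 ('e'): window [3,4] length 2
  Position 5 ('d'): window [3,5] length 3 -- new best
  Position 6 ('c'): window [3,6] length 4 -- new best
  Position 7 ('a'): window [3,7] length 5 -- new best
  Position 8 ('h'): repeat (last at 3), move window start to 4
  Position 8 ('h'): window [4,8] length 5
  Position 9 ('f'): window [4,9] length 6 -- new best
Longest substring with no repeats: "edcahf" with length 6

6


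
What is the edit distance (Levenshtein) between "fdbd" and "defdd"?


Computing edit distance: "fdbd" -> "defdd"
DP table:
           d    e    f    d    d
      0    1    2    3    4    5
  f   1    1    2    2    3    4
  d   2    1    2    3    2    3
  b   3    2    2    3    3    3
  d   4    3    3    3    3    3
Edit distance = dp[4][5] = 3

3


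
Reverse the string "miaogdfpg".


Input: miaogdfpg
Reading characters right to left:
  Position 8: 'g'
  Position 7: 'p'
  Position 6: 'f'
  Position 5: 'd'
  Position 4: 'g'
  Position 3: 'o'
  Position 2: 'a'
  Position 1: 'i'
  Position 0: 'm'
Reversed: gpfdgoaim

gpfdgoaim


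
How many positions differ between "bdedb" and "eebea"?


Comparing "bdedb" and "eebea" position by position:
  Position 0: 'b' vs 'e' => DIFFER
  Position 1: 'd' vs 'e' => DIFFER
  Position 2: 'e' vs 'b' => DIFFER
  Position 3: 'd' vs 'e' => DIFFER
  Position 4: 'b' vs 'a' => DIFFER
Positions that differ: 5

5


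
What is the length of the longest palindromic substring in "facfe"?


Input: "facfe"
Checking substrings for palindromes:
  No multi-char palindromic substrings found
Longest palindromic substring: "f" with length 1

1


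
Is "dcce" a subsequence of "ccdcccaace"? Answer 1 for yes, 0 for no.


Check if "dcce" is a subsequence of "ccdcccaace"
Greedy scan:
  Position 0 ('c'): no match needed
  Position 1 ('c'): no match needed
  Position 2 ('d'): matches sub[0] = 'd'
  Position 3 ('c'): matches sub[1] = 'c'
  Position 4 ('c'): matches sub[2] = 'c'
  Position 5 ('c'): no match needed
  Position 6 ('a'): no match needed
  Position 7 ('a'): no match needed
  Position 8 ('c'): no match needed
  Position 9 ('e'): matches sub[3] = 'e'
All 4 characters matched => is a subsequence

1


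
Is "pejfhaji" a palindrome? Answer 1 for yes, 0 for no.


Input: pejfhaji
Reversed: ijahfjep
  Compare pos 0 ('p') with pos 7 ('i'): MISMATCH
  Compare pos 1 ('e') with pos 6 ('j'): MISMATCH
  Compare pos 2 ('j') with pos 5 ('a'): MISMATCH
  Compare pos 3 ('f') with pos 4 ('h'): MISMATCH
Result: not a palindrome

0


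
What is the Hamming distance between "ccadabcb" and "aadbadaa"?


Comparing "ccadabcb" and "aadbadaa" position by position:
  Position 0: 'c' vs 'a' => differ
  Position 1: 'c' vs 'a' => differ
  Position 2: 'a' vs 'd' => differ
  Position 3: 'd' vs 'b' => differ
  Position 4: 'a' vs 'a' => same
  Position 5: 'b' vs 'd' => differ
  Position 6: 'c' vs 'a' => differ
  Position 7: 'b' vs 'a' => differ
Total differences (Hamming distance): 7

7


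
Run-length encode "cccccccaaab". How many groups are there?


Input: cccccccaaab
Scanning for consecutive runs:
  Group 1: 'c' x 7 (positions 0-6)
  Group 2: 'a' x 3 (positions 7-9)
  Group 3: 'b' x 1 (positions 10-10)
Total groups: 3

3


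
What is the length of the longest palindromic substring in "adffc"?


Input: "adffc"
Checking substrings for palindromes:
  [2:4] "ff" (len 2) => palindrome
Longest palindromic substring: "ff" with length 2

2


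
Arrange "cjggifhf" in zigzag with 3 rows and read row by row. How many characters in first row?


Zigzag "cjggifhf" into 3 rows:
Placing characters:
  'c' => row 0
  'j' => row 1
  'g' => row 2
  'g' => row 1
  'i' => row 0
  'f' => row 1
  'h' => row 2
  'f' => row 1
Rows:
  Row 0: "ci"
  Row 1: "jgff"
  Row 2: "gh"
First row length: 2

2


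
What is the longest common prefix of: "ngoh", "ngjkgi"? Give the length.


Words: ngoh, ngjkgi
  Position 0: all 'n' => match
  Position 1: all 'g' => match
  Position 2: ('o', 'j') => mismatch, stop
LCP = "ng" (length 2)

2


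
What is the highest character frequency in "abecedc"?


Input: abecedc
Character counts:
  'a': 1
  'b': 1
  'c': 2
  'd': 1
  'e': 2
Maximum frequency: 2

2


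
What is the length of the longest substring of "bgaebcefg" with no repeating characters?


Input: "bgaebcefg"
Sliding window (track last position of each char):
  Position 0 ('b'): window [0,0] length 1 -- new best
  Position 1 ('g'): window [0,1] length 2 -- new best
  Position 2 ('a'): window [0,2] length 3 -- new best
  Position 3 ('e'): window [0,3] length 4 -- new best
  Position 4 ('b'): repeat (last at 0), move window start to 1
  Position 4 ('b'): window [1,4] length 4
  Position 5 ('c'): window [1,5] length 5 -- new best
  Position 6 ('e'): repeat (last at 3), move window start to 4
  Position 6 ('e'): window [4,6] length 3
  Position 7 ('f'): window [4,7] length 4
  Position 8 ('g'): window [4,8] length 5
Longest substring with no repeats: "gaebc" with length 5

5


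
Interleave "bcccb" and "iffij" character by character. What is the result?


Interleaving "bcccb" and "iffij":
  Position 0: 'b' from first, 'i' from second => "bi"
  Position 1: 'c' from first, 'f' from second => "cf"
  Position 2: 'c' from first, 'f' from second => "cf"
  Position 3: 'c' from first, 'i' from second => "ci"
  Position 4: 'b' from first, 'j' from second => "bj"
Result: bicfcfcibj

bicfcfcibj


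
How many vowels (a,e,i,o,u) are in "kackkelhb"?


Input: kackkelhb
Checking each character:
  'k' at position 0: consonant
  'a' at position 1: vowel (running total: 1)
  'c' at position 2: consonant
  'k' at position 3: consonant
  'k' at position 4: consonant
  'e' at position 5: vowel (running total: 2)
  'l' at position 6: consonant
  'h' at position 7: consonant
  'b' at position 8: consonant
Total vowels: 2

2


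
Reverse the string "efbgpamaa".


Input: efbgpamaa
Reading characters right to left:
  Position 8: 'a'
  Position 7: 'a'
  Position 6: 'm'
  Position 5: 'a'
  Position 4: 'p'
  Position 3: 'g'
  Position 2: 'b'
  Position 1: 'f'
  Position 0: 'e'
Reversed: aamapgbfe

aamapgbfe


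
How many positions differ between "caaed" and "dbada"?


Comparing "caaed" and "dbada" position by position:
  Position 0: 'c' vs 'd' => DIFFER
  Position 1: 'a' vs 'b' => DIFFER
  Position 2: 'a' vs 'a' => same
  Position 3: 'e' vs 'd' => DIFFER
  Position 4: 'd' vs 'a' => DIFFER
Positions that differ: 4

4


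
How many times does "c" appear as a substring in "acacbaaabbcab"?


Searching for "c" in "acacbaaabbcab"
Scanning each position:
  Position 0: "a" => no
  Position 1: "c" => MATCH
  Position 2: "a" => no
  Position 3: "c" => MATCH
  Position 4: "b" => no
  Position 5: "a" => no
  Position 6: "a" => no
  Position 7: "a" => no
  Position 8: "b" => no
  Position 9: "b" => no
  Position 10: "c" => MATCH
  Position 11: "a" => no
  Position 12: "b" => no
Total occurrences: 3

3


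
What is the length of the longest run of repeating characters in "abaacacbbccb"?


Input: "abaacacbbccb"
Scanning for longest run:
  Position 1 ('b'): new char, reset run to 1
  Position 2 ('a'): new char, reset run to 1
  Position 3 ('a'): continues run of 'a', length=2
  Position 4 ('c'): new char, reset run to 1
  Position 5 ('a'): new char, reset run to 1
  Position 6 ('c'): new char, reset run to 1
  Position 7 ('b'): new char, reset run to 1
  Position 8 ('b'): continues run of 'b', length=2
  Position 9 ('c'): new char, reset run to 1
  Position 10 ('c'): continues run of 'c', length=2
  Position 11 ('b'): new char, reset run to 1
Longest run: 'a' with length 2

2


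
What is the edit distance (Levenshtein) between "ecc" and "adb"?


Computing edit distance: "ecc" -> "adb"
DP table:
           a    d    b
      0    1    2    3
  e   1    1    2    3
  c   2    2    2    3
  c   3    3    3    3
Edit distance = dp[3][3] = 3

3


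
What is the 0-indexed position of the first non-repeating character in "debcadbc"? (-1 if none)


Input: debcadbc
Character frequencies:
  'a': 1
  'b': 2
  'c': 2
  'd': 2
  'e': 1
Scanning left to right for freq == 1:
  Position 0 ('d'): freq=2, skip
  Position 1 ('e'): unique! => answer = 1

1


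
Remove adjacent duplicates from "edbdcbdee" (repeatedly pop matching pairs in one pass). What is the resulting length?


Input: edbdcbdee
Stack-based adjacent duplicate removal:
  Read 'e': push. Stack: e
  Read 'd': push. Stack: ed
  Read 'b': push. Stack: edb
  Read 'd': push. Stack: edbd
  Read 'c': push. Stack: edbdc
  Read 'b': push. Stack: edbdcb
  Read 'd': push. Stack: edbdcbd
  Read 'e': push. Stack: edbdcbde
  Read 'e': matches stack top 'e' => pop. Stack: edbdcbd
Final stack: "edbdcbd" (length 7)

7


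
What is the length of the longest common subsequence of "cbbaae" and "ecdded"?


LCS of "cbbaae" and "ecdded"
DP table:
           e    c    d    d    e    d
      0    0    0    0    0    0    0
  c   0    0    1    1    1    1    1
  b   0    0    1    1    1    1    1
  b   0    0    1    1    1    1    1
  a   0    0    1    1    1    1    1
  a   0    0    1    1    1    1    1
  e   0    1    1    1    1    2    2
LCS length = dp[6][6] = 2

2


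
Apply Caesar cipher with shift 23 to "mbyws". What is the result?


Caesar cipher: shift "mbyws" by 23
  'm' (pos 12) + 23 = pos 9 = 'j'
  'b' (pos 1) + 23 = pos 24 = 'y'
  'y' (pos 24) + 23 = pos 21 = 'v'
  'w' (pos 22) + 23 = pos 19 = 't'
  's' (pos 18) + 23 = pos 15 = 'p'
Result: jyvtp

jyvtp


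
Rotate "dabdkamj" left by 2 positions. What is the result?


Input: "dabdkamj", rotate left by 2
First 2 characters: "da"
Remaining characters: "bdkamj"
Concatenate remaining + first: "bdkamj" + "da" = "bdkamjda"

bdkamjda


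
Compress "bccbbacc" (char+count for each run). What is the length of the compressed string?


Input: bccbbacc
Runs:
  'b' x 1 => "b1"
  'c' x 2 => "c2"
  'b' x 2 => "b2"
  'a' x 1 => "a1"
  'c' x 2 => "c2"
Compressed: "b1c2b2a1c2"
Compressed length: 10

10


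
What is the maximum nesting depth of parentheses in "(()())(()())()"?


Input: "(()())(()())()"
Tracking depth:
  Position 0 '(': depth becomes 1
  Position 1 '(': depth becomes 2
  Position 2 ')': depth becomes 1
  Position 3 '(': depth becomes 2
  Position 4 ')': depth becomes 1
  Position 5 ')': depth becomes 0
  Position 6 '(': depth becomes 1
  Position 7 '(': depth becomes 2
  Position 8 ')': depth becomes 1
  Position 9 '(': depth becomes 2
  Position 10 ')': depth becomes 1
  Position 11 ')': depth becomes 0
  Position 12 '(': depth becomes 1
  Position 13 ')': depth becomes 0
Maximum depth reached: 2

2


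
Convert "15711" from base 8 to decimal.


Input: "15711" in base 8
Positional expansion:
  Digit '1' (value 1) x 8^4 = 4096
  Digit '5' (value 5) x 8^3 = 2560
  Digit '7' (value 7) x 8^2 = 448
  Digit '1' (value 1) x 8^1 = 8
  Digit '1' (value 1) x 8^0 = 1
Sum = 7113

7113


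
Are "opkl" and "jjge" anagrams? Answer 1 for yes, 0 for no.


Strings: "opkl", "jjge"
Sorted first:  klop
Sorted second: egjj
Differ at position 0: 'k' vs 'e' => not anagrams

0
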